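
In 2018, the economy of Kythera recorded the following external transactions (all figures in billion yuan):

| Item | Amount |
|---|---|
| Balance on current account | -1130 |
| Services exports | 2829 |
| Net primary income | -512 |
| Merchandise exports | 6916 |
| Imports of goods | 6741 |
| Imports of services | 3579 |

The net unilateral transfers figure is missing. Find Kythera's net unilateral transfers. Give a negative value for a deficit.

Current account = goods balance + services balance + net primary income + net secondary income
Sum of the known components = -1087
Net unilateral transfers = CA - (known components) = -1130 - (-1087) = -43

-43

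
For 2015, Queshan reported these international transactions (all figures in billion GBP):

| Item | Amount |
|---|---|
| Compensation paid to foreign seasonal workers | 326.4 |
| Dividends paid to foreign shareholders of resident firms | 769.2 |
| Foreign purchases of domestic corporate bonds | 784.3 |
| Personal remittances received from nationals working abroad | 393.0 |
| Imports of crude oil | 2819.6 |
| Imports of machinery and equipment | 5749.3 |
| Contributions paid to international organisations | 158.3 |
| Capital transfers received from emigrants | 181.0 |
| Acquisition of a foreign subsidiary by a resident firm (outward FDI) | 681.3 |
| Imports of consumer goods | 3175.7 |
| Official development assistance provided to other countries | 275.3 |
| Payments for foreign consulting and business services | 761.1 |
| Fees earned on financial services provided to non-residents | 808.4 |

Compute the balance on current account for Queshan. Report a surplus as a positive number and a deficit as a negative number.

Goods: -2819.6 - 3175.7 - 5749.3 = -11744.6
Services: 808.4 - 761.1 = 47.3
Primary income: -326.4 - 769.2 = -1095.6
Secondary income: 393.0 - 158.3 - 275.3 = -40.6
Current account = (-11744.6) + 47.3 + (-1095.6) + (-40.6) = -12833.5
(Excluded from the current account — financial account: foreign purchases of domestic corporate bonds 784.3, acquisition of a foreign subsidiary by a resident firm (outward FDI) 681.3; capital account: capital transfers received from emigrants 181.0.)

-12833.5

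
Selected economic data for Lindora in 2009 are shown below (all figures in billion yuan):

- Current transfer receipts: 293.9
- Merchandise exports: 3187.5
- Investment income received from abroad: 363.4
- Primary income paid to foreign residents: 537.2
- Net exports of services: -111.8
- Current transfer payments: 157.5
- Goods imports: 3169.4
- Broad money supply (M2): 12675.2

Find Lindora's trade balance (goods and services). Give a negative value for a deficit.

-93.7

Goods balance = 3187.5 - 3169.4 = 18.1
Services balance = -111.8
Trade balance (goods + services) = 18.1 + (-111.8) = -93.7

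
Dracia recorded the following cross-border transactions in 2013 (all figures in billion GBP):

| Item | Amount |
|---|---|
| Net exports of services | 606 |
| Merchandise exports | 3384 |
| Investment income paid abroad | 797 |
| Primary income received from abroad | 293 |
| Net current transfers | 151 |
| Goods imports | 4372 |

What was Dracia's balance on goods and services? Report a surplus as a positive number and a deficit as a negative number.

Goods balance = 3384 - 4372 = -988
Services balance = 606
Trade balance (goods + services) = -988 + 606 = -382

-382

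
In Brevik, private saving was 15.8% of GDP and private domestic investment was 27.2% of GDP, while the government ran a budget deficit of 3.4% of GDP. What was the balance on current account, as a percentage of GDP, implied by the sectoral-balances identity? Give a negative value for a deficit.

-14.8

By the sectoral-balances identity, CA = (S_private - I) + (T - G).
Private balance = 15.8 - 27.2 = -11.4
Government balance (T - G) = -3.4
CA = -11.4 + (-3.4) = -14.8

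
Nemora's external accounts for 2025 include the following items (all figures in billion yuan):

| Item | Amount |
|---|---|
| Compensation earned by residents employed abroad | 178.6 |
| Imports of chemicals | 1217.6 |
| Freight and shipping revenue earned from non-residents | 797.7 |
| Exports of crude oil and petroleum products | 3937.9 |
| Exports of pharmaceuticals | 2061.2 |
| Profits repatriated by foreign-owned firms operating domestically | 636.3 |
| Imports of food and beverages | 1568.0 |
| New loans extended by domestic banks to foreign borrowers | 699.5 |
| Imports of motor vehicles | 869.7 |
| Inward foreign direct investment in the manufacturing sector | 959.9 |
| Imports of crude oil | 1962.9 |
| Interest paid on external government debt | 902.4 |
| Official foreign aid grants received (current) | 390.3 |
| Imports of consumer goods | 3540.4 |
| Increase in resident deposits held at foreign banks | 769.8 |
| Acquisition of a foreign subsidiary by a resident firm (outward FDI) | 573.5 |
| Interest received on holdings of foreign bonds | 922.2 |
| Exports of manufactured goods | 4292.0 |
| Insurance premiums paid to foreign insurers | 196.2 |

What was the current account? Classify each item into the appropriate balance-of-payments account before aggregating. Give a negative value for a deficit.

Goods: 4292.0 - 869.7 + 3937.9 - 1962.9 - 3540.4 - 1568.0 + 2061.2 - 1217.6 = 1132.5
Services: -196.2 + 797.7 = 601.5
Primary income: 178.6 - 636.3 - 902.4 + 922.2 = -437.9
Secondary income: 390.3
Current account = 1132.5 + 601.5 + (-437.9) + 390.3 = 1686.4
(Excluded from the current account — financial account: new loans extended by domestic banks to foreign borrowers 699.5, inward foreign direct investment in the manufacturing sector 959.9, increase in resident deposits held at foreign banks 769.8, acquisition of a foreign subsidiary by a resident firm (outward FDI) 573.5.)

1686.4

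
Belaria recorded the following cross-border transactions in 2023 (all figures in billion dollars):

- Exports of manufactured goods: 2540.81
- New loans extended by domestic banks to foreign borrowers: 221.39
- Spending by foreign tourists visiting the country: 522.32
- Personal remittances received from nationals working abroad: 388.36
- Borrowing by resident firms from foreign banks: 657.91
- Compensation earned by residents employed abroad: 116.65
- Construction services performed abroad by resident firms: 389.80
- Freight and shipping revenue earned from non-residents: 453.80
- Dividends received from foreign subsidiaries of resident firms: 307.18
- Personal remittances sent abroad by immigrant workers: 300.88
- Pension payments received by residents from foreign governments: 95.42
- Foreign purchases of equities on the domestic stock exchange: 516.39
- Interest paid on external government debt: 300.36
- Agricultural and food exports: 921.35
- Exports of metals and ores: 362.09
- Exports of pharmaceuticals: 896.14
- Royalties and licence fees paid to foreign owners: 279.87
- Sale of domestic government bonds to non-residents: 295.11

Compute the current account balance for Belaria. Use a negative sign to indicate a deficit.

6112.81

Goods: 921.35 + 896.14 + 362.09 + 2540.81 = 4720.39
Services: 453.80 - 279.87 + 522.32 + 389.80 = 1086.05
Primary income: 116.65 + 307.18 - 300.36 = 123.47
Secondary income: -300.88 + 388.36 + 95.42 = 182.90
Current account = 4720.39 + 1086.05 + 123.47 + 182.90 = 6112.81
(Excluded from the current account — financial account: new loans extended by domestic banks to foreign borrowers 221.39, borrowing by resident firms from foreign banks 657.91, foreign purchases of equities on the domestic stock exchange 516.39, sale of domestic government bonds to non-residents 295.11.)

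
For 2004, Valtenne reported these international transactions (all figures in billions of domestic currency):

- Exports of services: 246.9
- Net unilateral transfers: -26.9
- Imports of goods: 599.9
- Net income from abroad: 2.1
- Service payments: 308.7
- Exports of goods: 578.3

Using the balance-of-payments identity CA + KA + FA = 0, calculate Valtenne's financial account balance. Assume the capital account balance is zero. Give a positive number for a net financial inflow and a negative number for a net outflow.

Goods balance = 578.3 - 599.9 = -21.6
Services balance = 246.9 - 308.7 = -61.8
Trade balance (goods + services) = -21.6 + (-61.8) = -83.4
Net primary income = 2.1
Net secondary income = -26.9
Current account = -83.4 + 2.1 + (-26.9) = -108.2
Financial account = -(-108.2) = 108.2

108.2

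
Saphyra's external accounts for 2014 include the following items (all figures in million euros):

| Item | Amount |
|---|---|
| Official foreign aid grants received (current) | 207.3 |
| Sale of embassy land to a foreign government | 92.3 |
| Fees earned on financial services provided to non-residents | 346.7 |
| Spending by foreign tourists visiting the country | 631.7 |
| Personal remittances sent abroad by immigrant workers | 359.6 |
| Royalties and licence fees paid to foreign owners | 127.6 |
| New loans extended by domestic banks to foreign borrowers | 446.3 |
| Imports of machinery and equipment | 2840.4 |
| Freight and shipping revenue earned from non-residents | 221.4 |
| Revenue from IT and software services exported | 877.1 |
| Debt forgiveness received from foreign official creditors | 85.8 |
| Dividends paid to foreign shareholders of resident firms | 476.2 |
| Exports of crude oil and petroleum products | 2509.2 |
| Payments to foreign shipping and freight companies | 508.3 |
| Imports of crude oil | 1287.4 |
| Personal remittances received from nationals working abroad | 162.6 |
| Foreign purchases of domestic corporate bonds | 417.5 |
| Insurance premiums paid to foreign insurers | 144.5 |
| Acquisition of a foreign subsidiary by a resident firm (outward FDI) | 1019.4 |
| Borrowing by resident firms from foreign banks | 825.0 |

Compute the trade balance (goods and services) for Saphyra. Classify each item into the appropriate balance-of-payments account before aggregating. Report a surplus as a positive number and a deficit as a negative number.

-322.1

Goods: -2840.4 - 1287.4 + 2509.2 = -1618.6
Services: 221.4 + 346.7 - 508.3 - 127.6 + 631.7 - 144.5 + 877.1 = 1296.5
Trade balance = -1618.6 + 1296.5 = -322.1
(Excluded from the trade balance — secondary income: official foreign aid grants received (current) 207.3, personal remittances sent abroad by immigrant workers 359.6, personal remittances received from nationals working abroad 162.6; capital account: sale of embassy land to a foreign government 92.3, debt forgiveness received from foreign official creditors 85.8; financial account: new loans extended by domestic banks to foreign borrowers 446.3, foreign purchases of domestic corporate bonds 417.5, acquisition of a foreign subsidiary by a resident firm (outward FDI) 1019.4, borrowing by resident firms from foreign banks 825.0; primary income: dividends paid to foreign shareholders of resident firms 476.2.)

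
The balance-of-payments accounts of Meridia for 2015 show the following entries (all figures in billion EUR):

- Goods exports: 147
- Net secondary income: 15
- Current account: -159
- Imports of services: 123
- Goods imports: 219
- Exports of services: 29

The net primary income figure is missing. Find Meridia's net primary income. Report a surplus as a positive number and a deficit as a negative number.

-8

Current account = goods balance + services balance + net primary income + net secondary income
Sum of the known components = -151
Net primary income = CA - (known components) = -159 - (-151) = -8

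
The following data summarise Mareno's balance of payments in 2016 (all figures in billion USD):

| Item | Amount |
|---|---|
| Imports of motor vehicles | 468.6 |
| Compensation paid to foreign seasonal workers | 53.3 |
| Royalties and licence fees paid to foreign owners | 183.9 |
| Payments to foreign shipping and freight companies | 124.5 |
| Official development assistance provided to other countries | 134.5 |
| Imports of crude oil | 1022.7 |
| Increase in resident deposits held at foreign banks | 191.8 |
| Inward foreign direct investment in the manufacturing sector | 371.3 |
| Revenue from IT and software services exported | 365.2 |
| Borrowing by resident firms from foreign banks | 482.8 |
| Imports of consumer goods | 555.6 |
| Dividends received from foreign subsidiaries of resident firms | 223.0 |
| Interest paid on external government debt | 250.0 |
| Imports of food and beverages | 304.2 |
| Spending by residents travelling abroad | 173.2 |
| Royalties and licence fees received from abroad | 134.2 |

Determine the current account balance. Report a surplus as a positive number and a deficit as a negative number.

Goods: -555.6 - 468.6 - 304.2 - 1022.7 = -2351.1
Services: 365.2 - 124.5 - 173.2 + 134.2 - 183.9 = 17.8
Primary income: -250.0 - 53.3 + 223.0 = -80.3
Secondary income: -134.5
Current account = (-2351.1) + 17.8 + (-80.3) + (-134.5) = -2548.1
(Excluded from the current account — financial account: increase in resident deposits held at foreign banks 191.8, inward foreign direct investment in the manufacturing sector 371.3, borrowing by resident firms from foreign banks 482.8.)

-2548.1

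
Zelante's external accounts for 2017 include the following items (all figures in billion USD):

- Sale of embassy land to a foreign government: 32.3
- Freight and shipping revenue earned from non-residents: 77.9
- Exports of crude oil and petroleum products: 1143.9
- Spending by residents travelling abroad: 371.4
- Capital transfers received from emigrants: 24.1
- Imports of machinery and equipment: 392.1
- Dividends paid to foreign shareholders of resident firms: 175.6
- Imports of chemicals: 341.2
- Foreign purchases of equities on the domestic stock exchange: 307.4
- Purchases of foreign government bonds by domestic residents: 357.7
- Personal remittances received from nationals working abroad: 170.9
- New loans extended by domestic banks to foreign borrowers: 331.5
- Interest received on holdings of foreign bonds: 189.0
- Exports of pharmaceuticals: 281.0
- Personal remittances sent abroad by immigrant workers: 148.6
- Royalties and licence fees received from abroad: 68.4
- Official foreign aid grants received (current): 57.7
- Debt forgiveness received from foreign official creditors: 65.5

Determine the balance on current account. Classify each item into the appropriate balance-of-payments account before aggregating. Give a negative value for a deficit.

Goods: 1143.9 + 281.0 - 392.1 - 341.2 = 691.6
Services: 68.4 - 371.4 + 77.9 = -225.1
Primary income: 189.0 - 175.6 = 13.4
Secondary income: 57.7 - 148.6 + 170.9 = 80.0
Current account = 691.6 + (-225.1) + 13.4 + 80.0 = 559.9
(Excluded from the current account — capital account: sale of embassy land to a foreign government 32.3, capital transfers received from emigrants 24.1, debt forgiveness received from foreign official creditors 65.5; financial account: foreign purchases of equities on the domestic stock exchange 307.4, purchases of foreign government bonds by domestic residents 357.7, new loans extended by domestic banks to foreign borrowers 331.5.)

559.9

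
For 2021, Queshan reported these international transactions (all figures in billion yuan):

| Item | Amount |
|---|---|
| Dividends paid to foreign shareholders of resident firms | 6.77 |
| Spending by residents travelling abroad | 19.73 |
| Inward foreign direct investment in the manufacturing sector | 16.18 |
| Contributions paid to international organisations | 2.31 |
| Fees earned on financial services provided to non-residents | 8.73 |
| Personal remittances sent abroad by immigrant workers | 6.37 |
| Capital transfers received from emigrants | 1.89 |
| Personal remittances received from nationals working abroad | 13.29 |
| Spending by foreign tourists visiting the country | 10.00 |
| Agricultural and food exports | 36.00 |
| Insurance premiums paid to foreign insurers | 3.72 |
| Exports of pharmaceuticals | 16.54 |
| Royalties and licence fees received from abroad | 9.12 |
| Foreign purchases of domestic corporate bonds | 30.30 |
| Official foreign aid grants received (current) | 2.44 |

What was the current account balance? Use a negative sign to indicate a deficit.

57.22

Goods: 16.54 + 36.00 = 52.54
Services: 8.73 + 9.12 + 10.00 - 19.73 - 3.72 = 4.40
Primary income: -6.77
Secondary income: 2.44 - 2.31 + 13.29 - 6.37 = 7.05
Current account = 52.54 + 4.40 + (-6.77) + 7.05 = 57.22
(Excluded from the current account — financial account: inward foreign direct investment in the manufacturing sector 16.18, foreign purchases of domestic corporate bonds 30.30; capital account: capital transfers received from emigrants 1.89.)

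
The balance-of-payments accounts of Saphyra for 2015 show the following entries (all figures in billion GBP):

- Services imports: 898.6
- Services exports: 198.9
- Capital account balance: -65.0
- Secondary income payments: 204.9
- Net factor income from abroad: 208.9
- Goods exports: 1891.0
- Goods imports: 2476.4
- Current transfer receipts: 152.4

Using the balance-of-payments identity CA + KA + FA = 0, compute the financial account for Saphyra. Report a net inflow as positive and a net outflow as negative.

Goods balance = 1891.0 - 2476.4 = -585.4
Services balance = 198.9 - 898.6 = -699.7
Trade balance (goods + services) = -585.4 + (-699.7) = -1285.1
Net primary income = 208.9
Net secondary income = 152.4 - 204.9 = -52.5
Current account = -1285.1 + 208.9 + (-52.5) = -1128.7
Financial account = -(-1128.7 + (-65.0)) = 1193.7

1193.7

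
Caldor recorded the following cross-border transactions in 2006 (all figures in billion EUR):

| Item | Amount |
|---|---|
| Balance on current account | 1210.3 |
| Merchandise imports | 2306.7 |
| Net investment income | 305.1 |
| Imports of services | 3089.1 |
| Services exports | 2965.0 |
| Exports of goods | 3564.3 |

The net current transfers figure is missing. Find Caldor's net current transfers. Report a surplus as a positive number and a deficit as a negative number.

-228.3

Current account = goods balance + services balance + net primary income + net secondary income
Sum of the known components = 1438.6
Net current transfers = CA - (known components) = 1210.3 - 1438.6 = -228.3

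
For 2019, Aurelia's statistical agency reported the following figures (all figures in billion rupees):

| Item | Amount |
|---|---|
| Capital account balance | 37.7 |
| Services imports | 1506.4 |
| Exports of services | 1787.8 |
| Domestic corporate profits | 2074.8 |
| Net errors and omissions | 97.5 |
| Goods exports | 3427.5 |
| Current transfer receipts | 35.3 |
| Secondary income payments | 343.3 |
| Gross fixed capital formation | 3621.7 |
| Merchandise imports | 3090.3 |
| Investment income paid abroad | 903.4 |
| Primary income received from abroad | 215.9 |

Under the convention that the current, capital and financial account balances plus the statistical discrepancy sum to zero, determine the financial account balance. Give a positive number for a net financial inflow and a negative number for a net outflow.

241.7

Goods balance = 3427.5 - 3090.3 = 337.2
Services balance = 1787.8 - 1506.4 = 281.4
Trade balance (goods + services) = 337.2 + 281.4 = 618.6
Net primary income = 215.9 - 903.4 = -687.5
Net secondary income = 35.3 - 343.3 = -308.0
Current account = 618.6 + (-687.5) + (-308.0) = -376.9
Financial account = -(-376.9 + 37.7 + 97.5) = 241.7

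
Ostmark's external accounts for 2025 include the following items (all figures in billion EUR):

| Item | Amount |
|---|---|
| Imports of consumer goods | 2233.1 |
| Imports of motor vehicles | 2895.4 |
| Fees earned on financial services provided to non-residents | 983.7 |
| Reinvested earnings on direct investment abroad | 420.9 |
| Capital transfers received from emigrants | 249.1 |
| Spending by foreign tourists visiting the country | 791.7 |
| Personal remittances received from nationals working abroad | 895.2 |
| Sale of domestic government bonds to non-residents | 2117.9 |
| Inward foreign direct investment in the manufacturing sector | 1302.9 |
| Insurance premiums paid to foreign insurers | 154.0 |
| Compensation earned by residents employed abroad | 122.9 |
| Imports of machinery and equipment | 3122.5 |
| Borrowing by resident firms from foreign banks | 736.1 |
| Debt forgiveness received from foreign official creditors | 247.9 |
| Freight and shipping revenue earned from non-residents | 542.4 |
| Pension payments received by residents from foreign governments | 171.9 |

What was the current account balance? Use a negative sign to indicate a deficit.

-4476.3

Goods: -2895.4 - 3122.5 - 2233.1 = -8251.0
Services: -154.0 + 983.7 + 791.7 + 542.4 = 2163.8
Primary income: 122.9 + 420.9 = 543.8
Secondary income: 895.2 + 171.9 = 1067.1
Current account = (-8251.0) + 2163.8 + 543.8 + 1067.1 = -4476.3
(Excluded from the current account — capital account: capital transfers received from emigrants 249.1, debt forgiveness received from foreign official creditors 247.9; financial account: sale of domestic government bonds to non-residents 2117.9, inward foreign direct investment in the manufacturing sector 1302.9, borrowing by resident firms from foreign banks 736.1.)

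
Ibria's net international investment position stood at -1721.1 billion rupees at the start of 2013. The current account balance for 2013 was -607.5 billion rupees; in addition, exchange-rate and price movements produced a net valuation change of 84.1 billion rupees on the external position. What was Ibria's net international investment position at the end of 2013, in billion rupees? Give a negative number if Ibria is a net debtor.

-2244.5

Change in NIIP = current account + net valuation change = -607.5 + 84.1 = -523.4
End-of-year NIIP = -1721.1 + (-523.4) = -2244.5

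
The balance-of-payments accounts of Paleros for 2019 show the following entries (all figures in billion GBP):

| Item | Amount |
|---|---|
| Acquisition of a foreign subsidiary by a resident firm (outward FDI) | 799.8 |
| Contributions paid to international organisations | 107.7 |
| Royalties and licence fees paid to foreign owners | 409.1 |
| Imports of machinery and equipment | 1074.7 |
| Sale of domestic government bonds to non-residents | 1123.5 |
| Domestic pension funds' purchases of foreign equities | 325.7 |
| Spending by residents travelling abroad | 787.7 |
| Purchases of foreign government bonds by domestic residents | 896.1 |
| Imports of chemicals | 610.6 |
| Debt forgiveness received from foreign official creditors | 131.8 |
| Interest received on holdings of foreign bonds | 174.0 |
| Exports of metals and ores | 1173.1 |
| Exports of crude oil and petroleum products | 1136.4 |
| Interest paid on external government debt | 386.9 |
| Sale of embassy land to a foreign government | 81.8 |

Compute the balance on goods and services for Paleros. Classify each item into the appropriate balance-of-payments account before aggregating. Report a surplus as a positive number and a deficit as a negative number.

Goods: -610.6 + 1136.4 - 1074.7 + 1173.1 = 624.2
Services: -409.1 - 787.7 = -1196.8
Trade balance = 624.2 + (-1196.8) = -572.6
(Excluded from the trade balance — financial account: acquisition of a foreign subsidiary by a resident firm (outward FDI) 799.8, sale of domestic government bonds to non-residents 1123.5, domestic pension funds' purchases of foreign equities 325.7, purchases of foreign government bonds by domestic residents 896.1; secondary income: contributions paid to international organisations 107.7; capital account: debt forgiveness received from foreign official creditors 131.8, sale of embassy land to a foreign government 81.8; primary income: interest received on holdings of foreign bonds 174.0, interest paid on external government debt 386.9.)

-572.6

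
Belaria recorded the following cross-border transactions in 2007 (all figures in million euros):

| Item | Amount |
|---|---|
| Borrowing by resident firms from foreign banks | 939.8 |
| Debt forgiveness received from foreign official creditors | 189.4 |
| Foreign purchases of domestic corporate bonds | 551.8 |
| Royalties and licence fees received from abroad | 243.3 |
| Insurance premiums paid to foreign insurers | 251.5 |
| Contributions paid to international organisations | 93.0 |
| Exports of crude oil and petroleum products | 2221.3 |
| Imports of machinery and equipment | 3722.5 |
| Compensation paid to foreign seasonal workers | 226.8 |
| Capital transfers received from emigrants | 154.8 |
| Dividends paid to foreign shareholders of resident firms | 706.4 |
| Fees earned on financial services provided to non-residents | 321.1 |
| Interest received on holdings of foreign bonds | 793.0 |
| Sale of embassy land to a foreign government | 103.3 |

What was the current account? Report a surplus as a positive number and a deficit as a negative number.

Goods: -3722.5 + 2221.3 = -1501.2
Services: -251.5 + 321.1 + 243.3 = 312.9
Primary income: 793.0 - 226.8 - 706.4 = -140.2
Secondary income: -93.0
Current account = (-1501.2) + 312.9 + (-140.2) + (-93.0) = -1421.5
(Excluded from the current account — financial account: borrowing by resident firms from foreign banks 939.8, foreign purchases of domestic corporate bonds 551.8; capital account: debt forgiveness received from foreign official creditors 189.4, capital transfers received from emigrants 154.8, sale of embassy land to a foreign government 103.3.)

-1421.5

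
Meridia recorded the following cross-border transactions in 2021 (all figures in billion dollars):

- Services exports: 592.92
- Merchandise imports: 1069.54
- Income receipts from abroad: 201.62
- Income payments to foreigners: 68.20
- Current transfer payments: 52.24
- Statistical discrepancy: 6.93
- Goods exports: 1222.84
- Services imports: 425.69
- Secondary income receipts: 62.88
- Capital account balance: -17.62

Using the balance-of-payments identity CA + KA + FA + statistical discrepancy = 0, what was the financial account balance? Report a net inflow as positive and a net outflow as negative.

Goods balance = 1222.84 - 1069.54 = 153.30
Services balance = 592.92 - 425.69 = 167.23
Trade balance (goods + services) = 153.30 + 167.23 = 320.53
Net primary income = 201.62 - 68.20 = 133.42
Net secondary income = 62.88 - 52.24 = 10.64
Current account = 320.53 + 133.42 + 10.64 = 464.59
Financial account = -(464.59 + (-17.62) + 6.93) = -453.90

-453.90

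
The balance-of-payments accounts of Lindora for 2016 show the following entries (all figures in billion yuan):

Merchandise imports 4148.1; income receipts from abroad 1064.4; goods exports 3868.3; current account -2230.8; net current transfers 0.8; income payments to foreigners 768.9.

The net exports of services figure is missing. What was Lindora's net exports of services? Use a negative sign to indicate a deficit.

-2247.3

Current account = goods balance + services balance + net primary income + net secondary income
Sum of the known components = 16.5
Net exports of services = CA - (known components) = -2230.8 - 16.5 = -2247.3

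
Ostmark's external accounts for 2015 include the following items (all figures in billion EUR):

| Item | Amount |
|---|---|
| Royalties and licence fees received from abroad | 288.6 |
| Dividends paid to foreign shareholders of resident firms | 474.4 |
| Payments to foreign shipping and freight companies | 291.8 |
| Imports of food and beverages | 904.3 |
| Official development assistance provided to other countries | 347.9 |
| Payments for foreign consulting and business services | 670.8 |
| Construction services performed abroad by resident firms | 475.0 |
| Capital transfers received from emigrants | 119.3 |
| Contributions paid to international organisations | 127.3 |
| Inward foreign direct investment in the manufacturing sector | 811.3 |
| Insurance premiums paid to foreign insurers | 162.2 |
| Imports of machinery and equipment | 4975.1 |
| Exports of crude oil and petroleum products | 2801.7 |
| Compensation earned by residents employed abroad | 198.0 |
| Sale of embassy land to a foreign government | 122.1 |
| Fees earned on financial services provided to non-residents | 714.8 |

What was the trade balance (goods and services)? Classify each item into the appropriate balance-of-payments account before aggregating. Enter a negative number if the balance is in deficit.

Goods: -4975.1 - 904.3 + 2801.7 = -3077.7
Services: 288.6 - 670.8 - 291.8 + 475.0 - 162.2 + 714.8 = 353.6
Trade balance = -3077.7 + 353.6 = -2724.1
(Excluded from the trade balance — primary income: dividends paid to foreign shareholders of resident firms 474.4, compensation earned by residents employed abroad 198.0; secondary income: official development assistance provided to other countries 347.9, contributions paid to international organisations 127.3; capital account: capital transfers received from emigrants 119.3, sale of embassy land to a foreign government 122.1; financial account: inward foreign direct investment in the manufacturing sector 811.3.)

-2724.1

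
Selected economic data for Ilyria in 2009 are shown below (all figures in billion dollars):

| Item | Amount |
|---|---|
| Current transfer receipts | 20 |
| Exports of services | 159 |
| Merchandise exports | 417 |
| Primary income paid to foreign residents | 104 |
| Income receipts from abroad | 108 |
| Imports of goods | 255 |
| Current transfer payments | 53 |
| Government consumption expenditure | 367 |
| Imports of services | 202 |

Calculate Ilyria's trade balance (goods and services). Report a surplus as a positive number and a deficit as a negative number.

Goods balance = 417 - 255 = 162
Services balance = 159 - 202 = -43
Trade balance (goods + services) = 162 + (-43) = 119

119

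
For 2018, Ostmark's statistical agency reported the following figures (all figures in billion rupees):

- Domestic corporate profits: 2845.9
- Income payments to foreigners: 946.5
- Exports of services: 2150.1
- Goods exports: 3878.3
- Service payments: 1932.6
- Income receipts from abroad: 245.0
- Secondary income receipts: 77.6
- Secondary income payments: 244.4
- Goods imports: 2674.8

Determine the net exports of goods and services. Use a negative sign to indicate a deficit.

Goods balance = 3878.3 - 2674.8 = 1203.5
Services balance = 2150.1 - 1932.6 = 217.5
Trade balance (goods + services) = 1203.5 + 217.5 = 1421.0

1421.0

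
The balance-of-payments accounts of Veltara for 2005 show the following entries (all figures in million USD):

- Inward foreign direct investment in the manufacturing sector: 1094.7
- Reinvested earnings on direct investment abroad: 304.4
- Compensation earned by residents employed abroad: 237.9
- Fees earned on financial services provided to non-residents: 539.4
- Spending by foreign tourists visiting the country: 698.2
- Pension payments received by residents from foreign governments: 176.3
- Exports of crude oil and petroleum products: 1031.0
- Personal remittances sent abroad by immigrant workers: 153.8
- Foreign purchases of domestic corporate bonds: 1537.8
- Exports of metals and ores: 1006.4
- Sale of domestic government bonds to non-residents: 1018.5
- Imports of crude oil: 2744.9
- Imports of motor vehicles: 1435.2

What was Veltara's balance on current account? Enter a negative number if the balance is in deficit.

Goods: 1006.4 - 1435.2 + 1031.0 - 2744.9 = -2142.7
Services: 698.2 + 539.4 = 1237.6
Primary income: 304.4 + 237.9 = 542.3
Secondary income: -153.8 + 176.3 = 22.5
Current account = (-2142.7) + 1237.6 + 542.3 + 22.5 = -340.3
(Excluded from the current account — financial account: inward foreign direct investment in the manufacturing sector 1094.7, foreign purchases of domestic corporate bonds 1537.8, sale of domestic government bonds to non-residents 1018.5.)

-340.3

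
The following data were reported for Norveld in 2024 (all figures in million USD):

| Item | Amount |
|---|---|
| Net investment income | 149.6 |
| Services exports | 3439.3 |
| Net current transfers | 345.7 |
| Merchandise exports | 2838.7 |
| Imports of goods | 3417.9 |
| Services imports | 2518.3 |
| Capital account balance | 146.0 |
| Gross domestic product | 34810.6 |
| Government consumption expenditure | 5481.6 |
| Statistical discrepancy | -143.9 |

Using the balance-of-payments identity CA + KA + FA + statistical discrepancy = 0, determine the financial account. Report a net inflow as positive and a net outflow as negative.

-839.2

Goods balance = 2838.7 - 3417.9 = -579.2
Services balance = 3439.3 - 2518.3 = 921.0
Trade balance (goods + services) = -579.2 + 921.0 = 341.8
Net primary income = 149.6
Net secondary income = 345.7
Current account = 341.8 + 149.6 + 345.7 = 837.1
Financial account = -(837.1 + 146.0 + (-143.9)) = -839.2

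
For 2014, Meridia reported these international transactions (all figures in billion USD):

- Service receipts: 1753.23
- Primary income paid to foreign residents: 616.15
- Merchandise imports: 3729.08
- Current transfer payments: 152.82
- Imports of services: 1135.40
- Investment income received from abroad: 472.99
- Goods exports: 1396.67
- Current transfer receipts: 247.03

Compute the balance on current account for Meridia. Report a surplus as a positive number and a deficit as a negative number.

Goods balance = 1396.67 - 3729.08 = -2332.41
Services balance = 1753.23 - 1135.40 = 617.83
Trade balance (goods + services) = -2332.41 + 617.83 = -1714.58
Net primary income = 472.99 - 616.15 = -143.16
Net secondary income = 247.03 - 152.82 = 94.21
Current account = -1714.58 + (-143.16) + 94.21 = -1763.53

-1763.53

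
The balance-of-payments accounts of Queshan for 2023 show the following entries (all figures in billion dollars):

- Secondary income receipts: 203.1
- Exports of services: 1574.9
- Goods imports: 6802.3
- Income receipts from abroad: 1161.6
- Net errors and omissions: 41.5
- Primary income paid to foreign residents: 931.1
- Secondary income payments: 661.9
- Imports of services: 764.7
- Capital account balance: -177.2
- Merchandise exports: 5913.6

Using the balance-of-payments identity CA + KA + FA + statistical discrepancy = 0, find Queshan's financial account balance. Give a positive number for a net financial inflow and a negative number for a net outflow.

442.5

Goods balance = 5913.6 - 6802.3 = -888.7
Services balance = 1574.9 - 764.7 = 810.2
Trade balance (goods + services) = -888.7 + 810.2 = -78.5
Net primary income = 1161.6 - 931.1 = 230.5
Net secondary income = 203.1 - 661.9 = -458.8
Current account = -78.5 + 230.5 + (-458.8) = -306.8
Financial account = -(-306.8 + (-177.2) + 41.5) = 442.5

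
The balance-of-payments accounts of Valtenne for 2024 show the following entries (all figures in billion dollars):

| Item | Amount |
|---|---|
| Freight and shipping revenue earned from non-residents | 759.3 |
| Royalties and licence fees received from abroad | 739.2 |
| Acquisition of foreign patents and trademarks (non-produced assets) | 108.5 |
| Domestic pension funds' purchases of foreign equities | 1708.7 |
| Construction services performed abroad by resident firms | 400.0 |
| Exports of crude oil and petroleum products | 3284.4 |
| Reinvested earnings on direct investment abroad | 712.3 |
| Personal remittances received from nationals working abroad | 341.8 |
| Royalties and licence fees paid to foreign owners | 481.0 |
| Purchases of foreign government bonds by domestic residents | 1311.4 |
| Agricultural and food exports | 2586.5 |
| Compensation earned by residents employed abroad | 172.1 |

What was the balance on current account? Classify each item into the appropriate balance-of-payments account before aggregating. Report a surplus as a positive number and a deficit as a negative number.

Goods: 3284.4 + 2586.5 = 5870.9
Services: -481.0 + 759.3 + 739.2 + 400.0 = 1417.5
Primary income: 712.3 + 172.1 = 884.4
Secondary income: 341.8
Current account = 5870.9 + 1417.5 + 884.4 + 341.8 = 8514.6
(Excluded from the current account — capital account: acquisition of foreign patents and trademarks (non-produced assets) 108.5; financial account: domestic pension funds' purchases of foreign equities 1708.7, purchases of foreign government bonds by domestic residents 1311.4.)

8514.6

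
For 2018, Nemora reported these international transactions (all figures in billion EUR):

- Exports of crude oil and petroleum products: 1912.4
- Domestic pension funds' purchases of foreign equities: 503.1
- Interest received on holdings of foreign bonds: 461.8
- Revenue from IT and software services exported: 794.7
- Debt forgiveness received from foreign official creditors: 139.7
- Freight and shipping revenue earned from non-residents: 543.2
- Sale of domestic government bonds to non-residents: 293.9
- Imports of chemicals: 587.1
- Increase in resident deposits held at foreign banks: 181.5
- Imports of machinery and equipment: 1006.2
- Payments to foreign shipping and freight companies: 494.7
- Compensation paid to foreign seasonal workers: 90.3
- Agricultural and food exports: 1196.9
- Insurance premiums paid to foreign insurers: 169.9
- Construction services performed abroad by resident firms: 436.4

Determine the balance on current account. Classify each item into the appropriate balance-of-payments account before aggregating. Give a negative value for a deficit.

Goods: -587.1 + 1196.9 - 1006.2 + 1912.4 = 1516.0
Services: 794.7 - 494.7 - 169.9 + 436.4 + 543.2 = 1109.7
Primary income: -90.3 + 461.8 = 371.5
Current account = 1516.0 + 1109.7 + 371.5 = 2997.2
(Excluded from the current account — financial account: domestic pension funds' purchases of foreign equities 503.1, sale of domestic government bonds to non-residents 293.9, increase in resident deposits held at foreign banks 181.5; capital account: debt forgiveness received from foreign official creditors 139.7.)

2997.2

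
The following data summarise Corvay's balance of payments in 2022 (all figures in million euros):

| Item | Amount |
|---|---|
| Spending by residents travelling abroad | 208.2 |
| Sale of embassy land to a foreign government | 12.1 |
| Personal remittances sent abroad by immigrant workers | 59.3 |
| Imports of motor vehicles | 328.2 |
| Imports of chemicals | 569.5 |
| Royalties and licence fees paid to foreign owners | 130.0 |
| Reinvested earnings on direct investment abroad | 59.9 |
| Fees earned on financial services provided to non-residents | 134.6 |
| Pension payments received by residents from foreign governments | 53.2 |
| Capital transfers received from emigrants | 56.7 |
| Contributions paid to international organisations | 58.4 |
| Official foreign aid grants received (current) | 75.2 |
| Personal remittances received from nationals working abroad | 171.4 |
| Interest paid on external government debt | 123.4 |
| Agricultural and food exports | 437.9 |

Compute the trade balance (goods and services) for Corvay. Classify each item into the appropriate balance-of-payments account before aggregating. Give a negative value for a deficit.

Goods: -569.5 - 328.2 + 437.9 = -459.8
Services: -130.0 - 208.2 + 134.6 = -203.6
Trade balance = -459.8 + (-203.6) = -663.4
(Excluded from the trade balance — capital account: sale of embassy land to a foreign government 12.1, capital transfers received from emigrants 56.7; secondary income: personal remittances sent abroad by immigrant workers 59.3, pension payments received by residents from foreign governments 53.2, contributions paid to international organisations 58.4, official foreign aid grants received (current) 75.2, personal remittances received from nationals working abroad 171.4; primary income: reinvested earnings on direct investment abroad 59.9, interest paid on external government debt 123.4.)

-663.4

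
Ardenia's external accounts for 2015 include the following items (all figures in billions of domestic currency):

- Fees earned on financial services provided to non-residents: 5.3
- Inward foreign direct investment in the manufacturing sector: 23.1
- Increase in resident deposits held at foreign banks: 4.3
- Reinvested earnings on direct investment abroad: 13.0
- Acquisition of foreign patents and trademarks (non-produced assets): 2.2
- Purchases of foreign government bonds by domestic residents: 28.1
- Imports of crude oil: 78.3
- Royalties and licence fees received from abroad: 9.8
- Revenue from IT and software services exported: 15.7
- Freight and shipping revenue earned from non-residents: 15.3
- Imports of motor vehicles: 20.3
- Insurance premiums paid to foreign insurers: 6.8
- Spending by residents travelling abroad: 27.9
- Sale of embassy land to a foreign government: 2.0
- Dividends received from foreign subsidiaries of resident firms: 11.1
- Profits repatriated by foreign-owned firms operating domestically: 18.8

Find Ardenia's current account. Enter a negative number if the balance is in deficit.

Goods: -20.3 - 78.3 = -98.6
Services: 15.7 - 27.9 - 6.8 + 5.3 + 9.8 + 15.3 = 11.4
Primary income: 11.1 - 18.8 + 13.0 = 5.3
Current account = (-98.6) + 11.4 + 5.3 = -81.9
(Excluded from the current account — financial account: inward foreign direct investment in the manufacturing sector 23.1, increase in resident deposits held at foreign banks 4.3, purchases of foreign government bonds by domestic residents 28.1; capital account: acquisition of foreign patents and trademarks (non-produced assets) 2.2, sale of embassy land to a foreign government 2.0.)

-81.9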